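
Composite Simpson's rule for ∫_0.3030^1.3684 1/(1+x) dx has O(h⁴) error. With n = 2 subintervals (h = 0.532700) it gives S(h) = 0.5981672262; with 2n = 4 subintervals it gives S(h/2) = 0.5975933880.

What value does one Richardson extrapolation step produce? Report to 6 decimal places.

Order 4 gives 2^r = 16 and 2^r − 1 = 15.
Numerator 16 × A(h/2) − A(h) = 16 × 0.5975933880 − 0.5981672262 = 8.9633269818
(16 × 0.5975933880 − 0.5981672262)/(16 − 1) = 0.5975551321

0.597555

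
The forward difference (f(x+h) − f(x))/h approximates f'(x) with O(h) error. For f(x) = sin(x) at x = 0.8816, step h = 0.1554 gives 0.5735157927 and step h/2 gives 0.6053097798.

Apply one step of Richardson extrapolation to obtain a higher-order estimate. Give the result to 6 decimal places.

0.637104

Method order is 1; weight 2^1 = 2.
2·0.6053097798 − 0.5735157927 = 0.6371037669
(2·0.6053097798 − 0.5735157927)/(2 − 1) = 0.6371037669
Shift from A(h/2): +0.0317939871.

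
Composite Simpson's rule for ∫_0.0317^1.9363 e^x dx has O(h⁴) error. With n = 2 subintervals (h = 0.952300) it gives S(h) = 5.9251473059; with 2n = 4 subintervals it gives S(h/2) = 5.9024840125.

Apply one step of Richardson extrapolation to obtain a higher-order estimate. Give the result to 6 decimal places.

Error is O(h^4); halving h shrinks it by 2^4 = 16.
Numerator 16*A(h/2) − A(h) = 16*5.9024840125 − 5.9251473059 = 88.5145968941
(16*5.9024840125 − 5.9251473059)/(16 − 1) = 5.9009731263
Shift from A(h/2): −0.0015108862.

5.900973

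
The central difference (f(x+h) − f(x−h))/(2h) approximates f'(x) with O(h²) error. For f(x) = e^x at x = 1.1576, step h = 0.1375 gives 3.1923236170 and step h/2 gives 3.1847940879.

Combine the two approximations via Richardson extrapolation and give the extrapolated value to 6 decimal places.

With r = 2 the leading error scales as h^2, so the weight is 2^2 = 4.
4×3.1847940879 − 3.1923236170 = 9.5468527346
Denominator 4 − 1 = 3.
9.5468527346 ÷ 3 = 3.1822842449
Shift from A(h/2): −0.0025098430.

3.182284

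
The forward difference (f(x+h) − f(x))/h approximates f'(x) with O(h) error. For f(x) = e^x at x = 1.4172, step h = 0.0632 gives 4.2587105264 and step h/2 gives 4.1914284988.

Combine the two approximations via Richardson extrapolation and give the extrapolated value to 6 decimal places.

4.124146

r = 1, so 2^r = 2.
Weighted: 8.3828569976 − 4.2587105264 = 4.1241464712
Denominator 2 − 1 = 1.
Extrapolated: 4.1241464712 / 1 = 4.1241464712
Correction |R − A(h/2)| = 6.728e-02; gap |A(h/2) − A(h)| = 6.728e-02.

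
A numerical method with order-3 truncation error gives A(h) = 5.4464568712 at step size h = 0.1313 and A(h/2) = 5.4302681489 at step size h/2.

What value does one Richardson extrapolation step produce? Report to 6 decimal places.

5.427955

Leading term ∝ h^3; use weight 8 = 2^3.
Difference of the inputs: 5.4302681489 − 5.4464568712 = -0.0161887223
Divide by 2^3 − 1 = 7: (-0.0161887223)/7 = -0.0023126746
R = A(h/2) + (A(h/2) − A(h))/7 = 5.4302681489 − 0.0023126746 = 5.4279554743
Gap between inputs: 1.619e-02; correction applied: −0.0023126746.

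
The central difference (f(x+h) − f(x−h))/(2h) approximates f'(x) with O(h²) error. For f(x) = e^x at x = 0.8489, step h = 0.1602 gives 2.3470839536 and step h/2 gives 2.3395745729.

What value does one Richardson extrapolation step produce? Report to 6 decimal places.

Method order is 2; weight 2^2 = 4.
4×2.3395745729 = 9.3582982916; 9.3582982916 − 2.3470839536 = 7.0112143380
Divide by 2^2 − 1 = 3.
Result: 2.3370714460

2.337071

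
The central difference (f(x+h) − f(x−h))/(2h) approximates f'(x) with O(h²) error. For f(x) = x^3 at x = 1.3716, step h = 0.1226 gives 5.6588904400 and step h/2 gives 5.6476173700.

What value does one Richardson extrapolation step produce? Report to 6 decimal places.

The method has order 2: 2^2 = 4.
Top: 4(5.6476173700) − (5.6588904400) = 16.9315790400
Divide by 2^2 − 1 = 3.
16.9315790400 ÷ 3 = 5.6438596800

5.643860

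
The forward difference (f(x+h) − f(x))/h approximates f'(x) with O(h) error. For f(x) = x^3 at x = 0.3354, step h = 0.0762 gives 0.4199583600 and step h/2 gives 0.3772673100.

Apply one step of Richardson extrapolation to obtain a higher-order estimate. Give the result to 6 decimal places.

0.334576

Order 1 gives 2^r = 2 and 2^r − 1 = 1.
Difference of the inputs: 0.3772673100 − 0.4199583600 = -0.0426910500
Divide by 2^1 − 1 = 1: (-0.0426910500)/1 = -0.0426910500
R = 0.3772673100 − 0.0426910500 = 0.3345762600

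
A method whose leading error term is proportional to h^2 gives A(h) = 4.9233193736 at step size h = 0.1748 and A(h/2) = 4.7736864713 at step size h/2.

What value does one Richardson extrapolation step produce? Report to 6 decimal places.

4.723809

The method has order 2: 2^2 = 4.
Difference of the inputs: 4.7736864713 − 4.9233193736 = -0.1496329023
Correction (A(h/2) − A(h))/(4 − 1) = (-0.1496329023)/3 = -0.0498776341
R = A(h/2) + (A(h/2) − A(h))/3 = 4.7736864713 − 0.0498776341 = 4.7238088372
Shift from A(h/2): −0.0498776341.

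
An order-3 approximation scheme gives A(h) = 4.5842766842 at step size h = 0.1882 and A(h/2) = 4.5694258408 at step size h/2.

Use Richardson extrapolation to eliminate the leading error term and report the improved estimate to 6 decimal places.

4.567304

With r = 3 the leading error scales as h^3, so the weight is 2^3 = 8.
A(h/2) − A(h) = 4.5694258408 − 4.5842766842 = -0.0148508434
Divide by 2^3 − 1 = 7: (-0.0148508434)/7 = -0.0021215491
R = 4.5694258408 − 0.0021215491 = 4.5673042917
Correction |R − A(h/2)| = 2.122e-03; gap |A(h/2) − A(h)| = 1.485e-02.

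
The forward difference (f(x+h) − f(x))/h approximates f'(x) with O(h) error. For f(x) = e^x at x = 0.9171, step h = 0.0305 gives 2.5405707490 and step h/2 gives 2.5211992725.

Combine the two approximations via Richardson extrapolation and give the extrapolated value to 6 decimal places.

2.501828

The method has order 1: 2^1 = 2.
Top: 2(2.5211992725) − (2.5405707490) = 2.5018277960
R = 2.5018277960/1 = 2.5018277960
Gap between inputs: 1.937e-02; correction applied: −0.0193714765.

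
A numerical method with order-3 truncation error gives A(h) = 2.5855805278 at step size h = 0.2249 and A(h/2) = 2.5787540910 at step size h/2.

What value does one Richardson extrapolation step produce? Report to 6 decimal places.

2.577779

Leading term ∝ h^3; use weight 8 = 2^3.
Weighted: 20.6300327280 − 2.5855805278 = 18.0444522002
Extrapolated: 18.0444522002 / 7 = 2.5777788857
Correction |R − A(h/2)| = 9.752e-04; gap |A(h/2) − A(h)| = 6.826e-03.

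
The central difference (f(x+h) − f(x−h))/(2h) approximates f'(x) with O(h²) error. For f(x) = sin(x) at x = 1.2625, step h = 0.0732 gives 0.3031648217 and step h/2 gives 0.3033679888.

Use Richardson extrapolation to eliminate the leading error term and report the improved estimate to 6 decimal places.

r = 2, so 2^r = 4.
4*0.3033679888 = 1.2134719552; 1.2134719552 − 0.3031648217 = 0.9103071335
Denominator 4 − 1 = 3.
Result: 0.3034357112

0.303436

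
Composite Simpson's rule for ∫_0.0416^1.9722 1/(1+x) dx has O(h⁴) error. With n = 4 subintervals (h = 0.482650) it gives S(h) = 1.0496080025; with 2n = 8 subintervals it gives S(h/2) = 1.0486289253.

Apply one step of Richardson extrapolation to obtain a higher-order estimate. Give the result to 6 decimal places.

1.048564

Error is O(h^4); halving h shrinks it by 2^4 = 16.
Weighted: 16.7780628048 − 1.0496080025 = 15.7284548023
Denominator 16 − 1 = 15.
Result: 1.0485636535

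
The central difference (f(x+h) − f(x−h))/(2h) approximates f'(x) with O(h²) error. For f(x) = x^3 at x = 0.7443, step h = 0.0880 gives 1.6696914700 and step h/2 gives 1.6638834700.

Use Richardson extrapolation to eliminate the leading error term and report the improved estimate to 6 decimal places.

r = 2, so 2^r = 4.
Difference of the inputs: 1.6638834700 − 1.6696914700 = -0.0058080000
Divide by 2^2 − 1 = 3: (-0.0058080000)/3 = -0.0019360000
R = 1.6638834700 − 0.0019360000 = 1.6619474700
Gap between inputs: 5.808e-03; correction applied: −0.0019360000.

1.661947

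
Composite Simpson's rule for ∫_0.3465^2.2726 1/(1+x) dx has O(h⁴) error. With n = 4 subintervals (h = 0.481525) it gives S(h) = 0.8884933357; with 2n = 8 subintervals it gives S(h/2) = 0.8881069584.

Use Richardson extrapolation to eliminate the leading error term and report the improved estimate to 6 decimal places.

0.888081

Order 4 gives 2^r = 16 and 2^r − 1 = 15.
2^4×A(h/2) = 14.2097113344; minus A(h) gives 13.3212179987.
R = 13.3212179987/15 = 0.8880811999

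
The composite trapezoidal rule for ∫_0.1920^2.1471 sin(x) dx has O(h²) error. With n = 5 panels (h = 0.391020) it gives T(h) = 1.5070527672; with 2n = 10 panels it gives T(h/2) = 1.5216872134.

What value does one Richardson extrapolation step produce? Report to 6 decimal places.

1.526565

r = 2, so 2^r = 4.
4 × 1.5216872134 − 1.5070527672 = 4.5796960864
Divide by 2^2 − 1 = 3.
R = 4.5796960864/3 = 1.5265653621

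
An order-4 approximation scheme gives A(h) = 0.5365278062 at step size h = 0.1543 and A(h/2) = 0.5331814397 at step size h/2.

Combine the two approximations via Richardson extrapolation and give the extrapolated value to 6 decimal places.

The method has order 4: 2^4 = 16.
Top: 16(0.5331814397) − (0.5365278062) = 7.9943752290
R = 7.9943752290/15 = 0.5329583486
Correction |R − A(h/2)| = 2.231e-04; gap |A(h/2) − A(h)| = 3.346e-03.

0.532958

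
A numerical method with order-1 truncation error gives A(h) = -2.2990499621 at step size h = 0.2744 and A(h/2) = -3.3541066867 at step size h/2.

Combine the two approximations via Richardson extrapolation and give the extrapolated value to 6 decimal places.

Order 1 gives 2^r = 2 and 2^r − 1 = 1.
2^1*A(h/2) = -6.7082133734; minus A(h) gives -4.4091634113.
Divide by 2^1 − 1 = 1.
Result: -4.4091634113

-4.409163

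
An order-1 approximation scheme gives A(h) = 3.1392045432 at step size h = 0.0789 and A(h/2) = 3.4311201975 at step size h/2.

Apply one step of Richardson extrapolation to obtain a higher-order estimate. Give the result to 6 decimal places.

3.723036

r = 1: numerator weight 2, denominator 1.
Numerator 2×A(h/2) − A(h) = 2×3.4311201975 − 3.1392045432 = 3.7230358518
3.7230358518 ÷ 1 = 3.7230358518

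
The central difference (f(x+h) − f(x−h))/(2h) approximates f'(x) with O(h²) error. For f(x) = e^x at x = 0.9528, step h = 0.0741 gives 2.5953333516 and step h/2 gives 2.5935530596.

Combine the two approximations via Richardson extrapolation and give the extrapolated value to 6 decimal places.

Method order is 2; weight 2^2 = 4.
Weighted: 10.3742122384 − 2.5953333516 = 7.7788788868
Denominator 4 − 1 = 3.
7.7788788868 ÷ 3 = 2.5929596289

2.592960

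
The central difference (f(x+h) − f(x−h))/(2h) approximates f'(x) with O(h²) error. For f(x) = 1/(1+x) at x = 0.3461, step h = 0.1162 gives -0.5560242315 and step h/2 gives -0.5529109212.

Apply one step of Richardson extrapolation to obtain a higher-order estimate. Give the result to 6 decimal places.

-0.551873

r = 2: numerator weight 4, denominator 3.
4 × (-0.5529109212) = -2.2116436848; subtract (-0.5560242315) → -1.6556194533
Denominator 4 − 1 = 3.
Result: -0.5518731511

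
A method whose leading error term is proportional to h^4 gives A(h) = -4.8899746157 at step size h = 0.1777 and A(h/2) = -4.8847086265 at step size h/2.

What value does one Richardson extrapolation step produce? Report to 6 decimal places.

-4.884358

r = 4: numerator weight 16, denominator 15.
16·(-4.8847086265) = -78.1553380240; (-78.1553380240) − (-4.8899746157) = -73.2653634083
Divide by 2^4 − 1 = 15.
Result: -4.8843575606
Gap between inputs: 5.266e-03; correction applied: +0.0003510659.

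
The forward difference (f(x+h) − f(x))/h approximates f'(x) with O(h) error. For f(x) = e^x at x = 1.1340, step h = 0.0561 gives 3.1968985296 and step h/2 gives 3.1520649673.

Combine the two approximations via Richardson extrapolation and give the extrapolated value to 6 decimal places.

3.107231

Order 1 gives 2^r = 2 and 2^r − 1 = 1.
A(h/2) − A(h) = 3.1520649673 − 3.1968985296 = -0.0448335623
Correction (A(h/2) − A(h))/(2 − 1) = (-0.0448335623)/1 = -0.0448335623
R = A(h/2) + (A(h/2) − A(h))/1 = 3.1520649673 − 0.0448335623 = 3.1072314050
Shift from A(h/2): −0.0448335623.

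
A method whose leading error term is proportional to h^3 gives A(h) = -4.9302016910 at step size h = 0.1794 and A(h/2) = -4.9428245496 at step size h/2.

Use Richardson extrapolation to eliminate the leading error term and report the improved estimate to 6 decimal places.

r = 3: numerator weight 8, denominator 7.
8*(-4.9428245496) − (-4.9302016910) = -34.6123947058
Divide by 2^3 − 1 = 7.
So the Richardson estimate is -4.9446278151.
Gap between inputs: 1.262e-02; correction applied: −0.0018032655.

-4.944628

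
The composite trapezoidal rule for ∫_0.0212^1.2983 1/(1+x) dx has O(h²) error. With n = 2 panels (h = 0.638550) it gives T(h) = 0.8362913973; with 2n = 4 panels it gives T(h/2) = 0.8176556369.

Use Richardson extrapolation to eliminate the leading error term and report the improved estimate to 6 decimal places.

The method has order 2: 2^2 = 4.
Difference of the inputs: 0.8176556369 − 0.8362913973 = -0.0186357604
Correction (A(h/2) − A(h))/(4 − 1) = (-0.0186357604)/3 = -0.0062119201
R = A(h/2) + (A(h/2) − A(h))/3 = 0.8176556369 − 0.0062119201 = 0.8114437168
Shift from A(h/2): −0.0062119201.

0.811444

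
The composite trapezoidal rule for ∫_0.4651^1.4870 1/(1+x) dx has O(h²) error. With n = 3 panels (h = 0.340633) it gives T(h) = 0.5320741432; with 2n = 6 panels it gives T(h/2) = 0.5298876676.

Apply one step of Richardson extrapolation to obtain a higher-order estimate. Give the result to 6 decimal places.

0.529159

With r = 2 the leading error scales as h^2, so the weight is 2^2 = 4.
Top: 4(0.5298876676) − (0.5320741432) = 1.5874765272
Extrapolated: 1.5874765272 / 3 = 0.5291588424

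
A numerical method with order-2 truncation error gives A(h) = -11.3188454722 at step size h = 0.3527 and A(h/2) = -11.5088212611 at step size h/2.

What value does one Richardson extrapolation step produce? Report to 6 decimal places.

Error is O(h^2); halving h shrinks it by 2^2 = 4.
2^2*A(h/2) = -46.0352850444; minus A(h) gives -34.7164395722.
Extrapolated: (-34.7164395722) / 3 = -11.5721465241
Shift from A(h/2): −0.0633252630.

-11.572147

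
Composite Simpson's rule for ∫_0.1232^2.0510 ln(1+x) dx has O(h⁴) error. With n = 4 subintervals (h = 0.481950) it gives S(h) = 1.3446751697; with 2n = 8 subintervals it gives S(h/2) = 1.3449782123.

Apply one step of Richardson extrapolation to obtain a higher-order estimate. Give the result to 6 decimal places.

1.344998

Error is O(h^4); halving h shrinks it by 2^4 = 16.
Top: 16(1.3449782123) − (1.3446751697) = 20.1749762271
Denominator 16 − 1 = 15.
So the Richardson estimate is 1.3449984151.
Shift from A(h/2): +0.0000202028.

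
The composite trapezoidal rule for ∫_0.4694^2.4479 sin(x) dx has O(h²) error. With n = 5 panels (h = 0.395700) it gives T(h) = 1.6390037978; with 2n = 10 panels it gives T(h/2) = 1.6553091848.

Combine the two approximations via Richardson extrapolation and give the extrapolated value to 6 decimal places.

r = 2: numerator weight 4, denominator 3.
Top: 4(1.6553091848) − (1.6390037978) = 4.9822329414
Divide by 2^2 − 1 = 3.
Result: 1.6607443138
Shift from A(h/2): +0.0054351290.

1.660744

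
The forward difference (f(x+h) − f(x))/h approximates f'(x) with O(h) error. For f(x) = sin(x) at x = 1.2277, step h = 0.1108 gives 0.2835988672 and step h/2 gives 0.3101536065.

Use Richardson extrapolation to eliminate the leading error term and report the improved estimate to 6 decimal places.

With r = 1 the leading error scales as h^1, so the weight is 2^1 = 2.
Top: 2(0.3101536065) − (0.2835988672) = 0.3367083458
Divide by 2^1 − 1 = 1.
0.3367083458 ÷ 1 = 0.3367083458

0.336708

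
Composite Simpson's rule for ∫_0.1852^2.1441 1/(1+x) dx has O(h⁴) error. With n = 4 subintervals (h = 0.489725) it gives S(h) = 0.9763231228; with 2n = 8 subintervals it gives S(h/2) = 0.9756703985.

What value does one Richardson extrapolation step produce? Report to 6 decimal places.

r = 4: numerator weight 16, denominator 15.
16*0.9756703985 − 0.9763231228 = 14.6344032532
14.6344032532 ÷ 15 = 0.9756268835

0.975627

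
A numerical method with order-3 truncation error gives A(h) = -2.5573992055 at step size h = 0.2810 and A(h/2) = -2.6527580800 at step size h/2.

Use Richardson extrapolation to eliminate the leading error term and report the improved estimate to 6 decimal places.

With r = 3 the leading error scales as h^3, so the weight is 2^3 = 8.
8×(-2.6527580800) − (-2.5573992055) = -18.6646654345
(-18.6646654345) ÷ 7 = -2.6663807764

-2.666381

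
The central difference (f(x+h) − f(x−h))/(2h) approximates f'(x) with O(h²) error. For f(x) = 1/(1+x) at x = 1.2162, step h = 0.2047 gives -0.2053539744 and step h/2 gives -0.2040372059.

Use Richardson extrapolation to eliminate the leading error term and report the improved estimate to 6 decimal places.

-0.203598

The method has order 2: 2^2 = 4.
4 × (-0.2040372059) = -0.8161488236; (-0.8161488236) − (-0.2053539744) = -0.6107948492
Denominator 4 − 1 = 3.
Result: -0.2035982831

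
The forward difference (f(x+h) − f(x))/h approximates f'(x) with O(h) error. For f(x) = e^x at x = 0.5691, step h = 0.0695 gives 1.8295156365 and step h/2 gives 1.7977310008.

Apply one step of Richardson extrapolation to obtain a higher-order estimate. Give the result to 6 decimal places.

Error is O(h^1); halving h shrinks it by 2^1 = 2.
2 × 1.7977310008 = 3.5954620016; subtract 1.8295156365 → 1.7659463651
Extrapolated: 1.7659463651 / 1 = 1.7659463651

1.765946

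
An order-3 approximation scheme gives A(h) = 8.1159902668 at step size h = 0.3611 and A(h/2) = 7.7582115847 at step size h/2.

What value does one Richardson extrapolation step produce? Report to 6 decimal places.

7.707100

r = 3, so 2^r = 8.
8 × 7.7582115847 = 62.0656926776; subtract 8.1159902668 → 53.9497024108
R = 53.9497024108/7 = 7.7071003444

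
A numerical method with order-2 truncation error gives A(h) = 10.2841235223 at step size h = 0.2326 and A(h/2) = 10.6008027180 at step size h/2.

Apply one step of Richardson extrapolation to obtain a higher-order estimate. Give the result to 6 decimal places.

10.706362

Error is O(h^2); halving h shrinks it by 2^2 = 4.
4·10.6008027180 = 42.4032108720; 42.4032108720 − 10.2841235223 = 32.1190873497
R = 32.1190873497/3 = 10.7063624499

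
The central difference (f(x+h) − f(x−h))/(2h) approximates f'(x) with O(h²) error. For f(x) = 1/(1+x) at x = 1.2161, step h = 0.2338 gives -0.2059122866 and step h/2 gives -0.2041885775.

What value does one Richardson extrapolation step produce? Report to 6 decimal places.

-0.203614

r = 2, so 2^r = 4.
Top: 4(-0.2041885775) − (-0.2059122866) = -0.6108420234
(4·(-0.2041885775) − (-0.2059122866))/(4 − 1) = -0.2036140078
Correction |R − A(h/2)| = 5.746e-04; gap |A(h/2) − A(h)| = 1.724e-03.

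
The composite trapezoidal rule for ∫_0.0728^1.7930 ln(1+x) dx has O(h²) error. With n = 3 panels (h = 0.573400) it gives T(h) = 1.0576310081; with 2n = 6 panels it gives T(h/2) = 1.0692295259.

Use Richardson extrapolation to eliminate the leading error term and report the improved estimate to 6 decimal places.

Order 2 gives 2^r = 4 and 2^r − 1 = 3.
4×1.0692295259 = 4.2769181036; 4.2769181036 − 1.0576310081 = 3.2192870955
Denominator 4 − 1 = 3.
Result: 1.0730956985
Shift from A(h/2): +0.0038661726.

1.073096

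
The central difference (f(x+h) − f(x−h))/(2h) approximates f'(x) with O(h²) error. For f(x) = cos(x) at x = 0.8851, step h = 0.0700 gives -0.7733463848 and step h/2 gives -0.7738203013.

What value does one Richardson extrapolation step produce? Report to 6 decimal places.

Leading term ∝ h^2; use weight 4 = 2^2.
4·(-0.7738203013) = -3.0952812052; (-3.0952812052) − (-0.7733463848) = -2.3219348204
Divide by 2^2 − 1 = 3.
R = (-2.3219348204)/3 = -0.7739782735
Shift from A(h/2): −0.0001579722.

-0.773978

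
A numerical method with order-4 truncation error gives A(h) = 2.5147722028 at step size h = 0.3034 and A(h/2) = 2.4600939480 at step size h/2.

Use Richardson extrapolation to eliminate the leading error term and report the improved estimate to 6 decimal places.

Order 4 gives 2^r = 16 and 2^r − 1 = 15.
16×2.4600939480 = 39.3615031680; 39.3615031680 − 2.5147722028 = 36.8467309652
Denominator 16 − 1 = 15.
Extrapolated: 36.8467309652 / 15 = 2.4564487310
Correction |R − A(h/2)| = 3.645e-03; gap |A(h/2) − A(h)| = 5.468e-02.

2.456449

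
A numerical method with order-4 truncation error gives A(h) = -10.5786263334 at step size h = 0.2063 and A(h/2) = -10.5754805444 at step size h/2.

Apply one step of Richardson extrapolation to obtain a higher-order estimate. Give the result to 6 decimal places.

With r = 4 the leading error scales as h^4, so the weight is 2^4 = 16.
Top: 16(-10.5754805444) − (-10.5786263334) = -158.6290623770
(-158.6290623770) ÷ 15 = -10.5752708251
Correction |R − A(h/2)| = 2.097e-04; gap |A(h/2) − A(h)| = 3.146e-03.

-10.575271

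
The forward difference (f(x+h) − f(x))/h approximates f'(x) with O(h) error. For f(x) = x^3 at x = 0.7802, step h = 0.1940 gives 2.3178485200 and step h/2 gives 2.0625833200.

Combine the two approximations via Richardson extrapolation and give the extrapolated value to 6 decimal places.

1.807318

Order 1 gives 2^r = 2 and 2^r − 1 = 1.
Numerator 2*A(h/2) − A(h) = 2*2.0625833200 − 2.3178485200 = 1.8073181200
Divide by 2^1 − 1 = 1.
So the Richardson estimate is 1.8073181200.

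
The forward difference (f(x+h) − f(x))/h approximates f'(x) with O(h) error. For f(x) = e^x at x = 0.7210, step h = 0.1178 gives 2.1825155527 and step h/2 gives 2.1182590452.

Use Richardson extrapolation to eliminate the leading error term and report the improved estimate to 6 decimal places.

2.054003

Order 1 gives 2^r = 2 and 2^r − 1 = 1.
2×2.1182590452 = 4.2365180904; 4.2365180904 − 2.1825155527 = 2.0540025377
Denominator 2 − 1 = 1.
So the Richardson estimate is 2.0540025377.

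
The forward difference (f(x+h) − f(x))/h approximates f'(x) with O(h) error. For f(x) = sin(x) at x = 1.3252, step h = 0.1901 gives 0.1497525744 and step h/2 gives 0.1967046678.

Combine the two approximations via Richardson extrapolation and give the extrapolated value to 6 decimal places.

0.243657

The method has order 1: 2^1 = 2.
Numerator 2×A(h/2) − A(h) = 2×0.1967046678 − 0.1497525744 = 0.2436567612
Denominator 2 − 1 = 1.
0.2436567612 ÷ 1 = 0.2436567612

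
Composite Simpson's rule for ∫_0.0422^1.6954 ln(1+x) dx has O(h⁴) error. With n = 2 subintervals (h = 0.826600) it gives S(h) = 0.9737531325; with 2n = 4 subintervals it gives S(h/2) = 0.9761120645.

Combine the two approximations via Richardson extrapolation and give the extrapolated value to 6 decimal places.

0.976269

r = 4: numerator weight 16, denominator 15.
Numerator 16*A(h/2) − A(h) = 16*0.9761120645 − 0.9737531325 = 14.6440398995
Denominator 16 − 1 = 15.
R = 14.6440398995/15 = 0.9762693266
Gap between inputs: 2.359e-03; correction applied: +0.0001572621.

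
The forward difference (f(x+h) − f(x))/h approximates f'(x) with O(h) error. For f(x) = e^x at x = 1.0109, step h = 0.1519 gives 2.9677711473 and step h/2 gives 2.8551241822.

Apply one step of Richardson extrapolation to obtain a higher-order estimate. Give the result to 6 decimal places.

Leading term ∝ h^1; use weight 2 = 2^1.
2·2.8551241822 − 2.9677711473 = 2.7424772171
Extrapolated: 2.7424772171 / 1 = 2.7424772171

2.742477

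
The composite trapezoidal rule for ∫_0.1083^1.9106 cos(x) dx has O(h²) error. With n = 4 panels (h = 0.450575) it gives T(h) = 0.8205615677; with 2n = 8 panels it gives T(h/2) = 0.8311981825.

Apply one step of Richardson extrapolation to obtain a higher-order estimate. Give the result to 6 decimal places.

0.834744

Method order is 2; weight 2^2 = 4.
Difference of the inputs: 0.8311981825 − 0.8205615677 = 0.0106366148
Correction (A(h/2) − A(h))/(4 − 1) = 0.0106366148/3 = 0.0035455383
R = 0.8311981825 + 0.0035455383 = 0.8347437208
Shift from A(h/2): +0.0035455383.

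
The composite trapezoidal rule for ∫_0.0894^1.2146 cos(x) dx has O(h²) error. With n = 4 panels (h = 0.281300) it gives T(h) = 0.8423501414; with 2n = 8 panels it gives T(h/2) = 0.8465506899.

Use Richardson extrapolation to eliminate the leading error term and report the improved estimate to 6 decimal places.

0.847951

Method order is 2; weight 2^2 = 4.
4×0.8465506899 − 0.8423501414 = 2.5438526182
2.5438526182 ÷ 3 = 0.8479508727
Shift from A(h/2): +0.0014001828.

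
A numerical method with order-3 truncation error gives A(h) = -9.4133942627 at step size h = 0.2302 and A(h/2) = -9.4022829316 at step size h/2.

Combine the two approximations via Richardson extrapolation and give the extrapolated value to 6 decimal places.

Method order is 3; weight 2^3 = 8.
Numerator 8*A(h/2) − A(h) = 8*(-9.4022829316) − (-9.4133942627) = -65.8048691901
Divide by 2^3 − 1 = 7.
(-65.8048691901) ÷ 7 = -9.4006955986
Correction |R − A(h/2)| = 1.587e-03; gap |A(h/2) − A(h)| = 1.111e-02.

-9.400696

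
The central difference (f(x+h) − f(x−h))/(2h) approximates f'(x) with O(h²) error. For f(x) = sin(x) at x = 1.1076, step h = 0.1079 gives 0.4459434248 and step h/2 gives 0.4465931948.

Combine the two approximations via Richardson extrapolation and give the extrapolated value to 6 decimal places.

Error is O(h^2); halving h shrinks it by 2^2 = 4.
A(h/2) − A(h) = 0.4465931948 − 0.4459434248 = 0.0006497700
Divide by 2^2 − 1 = 3: 0.0006497700/3 = 0.0002165900
R = 0.4465931948 + 0.0002165900 = 0.4468097848

0.446810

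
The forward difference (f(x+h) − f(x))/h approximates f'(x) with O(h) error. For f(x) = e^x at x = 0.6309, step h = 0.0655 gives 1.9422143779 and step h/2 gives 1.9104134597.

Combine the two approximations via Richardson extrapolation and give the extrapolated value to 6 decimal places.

1.878613

r = 1: numerator weight 2, denominator 1.
2×1.9104134597 − 1.9422143779 = 1.8786125415
Denominator 2 − 1 = 1.
Extrapolated: 1.8786125415 / 1 = 1.8786125415
Gap between inputs: 3.180e-02; correction applied: −0.0318009182.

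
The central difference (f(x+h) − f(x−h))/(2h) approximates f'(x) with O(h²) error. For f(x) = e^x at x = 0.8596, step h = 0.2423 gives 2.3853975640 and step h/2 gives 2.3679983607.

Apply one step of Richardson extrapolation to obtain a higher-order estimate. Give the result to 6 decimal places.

The method has order 2: 2^2 = 4.
Top: 4(2.3679983607) − (2.3853975640) = 7.0865958788
R = 7.0865958788/3 = 2.3621986263

2.362199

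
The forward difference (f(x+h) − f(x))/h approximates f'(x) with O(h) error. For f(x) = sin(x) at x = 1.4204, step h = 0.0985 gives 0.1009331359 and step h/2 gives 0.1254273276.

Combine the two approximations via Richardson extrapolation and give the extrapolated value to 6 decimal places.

0.149922

The method has order 1: 2^1 = 2.
Top: 2(0.1254273276) − (0.1009331359) = 0.1499215193
Divide by 2^1 − 1 = 1.
0.1499215193 ÷ 1 = 0.1499215193
Shift from A(h/2): +0.0244941917.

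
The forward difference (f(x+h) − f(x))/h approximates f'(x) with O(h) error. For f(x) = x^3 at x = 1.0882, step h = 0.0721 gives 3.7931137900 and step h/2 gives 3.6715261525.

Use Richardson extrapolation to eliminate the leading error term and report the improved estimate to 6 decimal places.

Order 1 gives 2^r = 2 and 2^r − 1 = 1.
Weighted: 7.3430523050 − 3.7931137900 = 3.5499385150
Divide by 2^1 − 1 = 1.
So the Richardson estimate is 3.5499385150.

3.549939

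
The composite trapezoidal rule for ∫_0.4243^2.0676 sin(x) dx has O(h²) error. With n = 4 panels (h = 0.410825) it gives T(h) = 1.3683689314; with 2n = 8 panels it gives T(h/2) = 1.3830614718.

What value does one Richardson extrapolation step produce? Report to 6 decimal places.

The method has order 2: 2^2 = 4.
4·1.3830614718 − 1.3683689314 = 4.1638769558
Denominator 4 − 1 = 3.
So the Richardson estimate is 1.3879589853.
Shift from A(h/2): +0.0048975135.

1.387959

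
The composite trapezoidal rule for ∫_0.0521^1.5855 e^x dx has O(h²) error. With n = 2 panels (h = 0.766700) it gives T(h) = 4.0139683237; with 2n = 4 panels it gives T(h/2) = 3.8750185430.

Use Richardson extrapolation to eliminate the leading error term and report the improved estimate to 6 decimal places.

3.828702

Method order is 2; weight 2^2 = 4.
Top: 4(3.8750185430) − (4.0139683237) = 11.4861058483
11.4861058483 ÷ 3 = 3.8287019494
Shift from A(h/2): −0.0463165936.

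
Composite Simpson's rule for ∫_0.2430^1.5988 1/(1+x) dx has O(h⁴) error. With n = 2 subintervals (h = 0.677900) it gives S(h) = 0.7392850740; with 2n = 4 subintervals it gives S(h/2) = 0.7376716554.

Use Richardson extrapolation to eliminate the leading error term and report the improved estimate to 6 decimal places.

0.737564

With r = 4 the leading error scales as h^4, so the weight is 2^4 = 16.
16·0.7376716554 − 0.7392850740 = 11.0634614124
11.0634614124 ÷ 15 = 0.7375640942
Gap between inputs: 1.613e-03; correction applied: −0.0001075612.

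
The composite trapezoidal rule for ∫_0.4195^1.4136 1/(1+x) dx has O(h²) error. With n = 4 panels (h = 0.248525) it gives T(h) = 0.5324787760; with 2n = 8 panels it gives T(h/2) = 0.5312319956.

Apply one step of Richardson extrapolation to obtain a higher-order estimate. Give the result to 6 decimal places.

0.530816

Leading term ∝ h^2; use weight 4 = 2^2.
Numerator 4 × A(h/2) − A(h) = 4 × 0.5312319956 − 0.5324787760 = 1.5924492064
Divide by 2^2 − 1 = 3.
R = 1.5924492064/3 = 0.5308164021
Shift from A(h/2): −0.0004155935.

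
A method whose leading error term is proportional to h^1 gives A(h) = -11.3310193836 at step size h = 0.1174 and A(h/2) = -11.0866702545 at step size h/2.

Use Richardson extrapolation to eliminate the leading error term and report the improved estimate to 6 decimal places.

Error is O(h^1); halving h shrinks it by 2^1 = 2.
Top: 2(-11.0866702545) − (-11.3310193836) = -10.8423211254
Extrapolated: (-10.8423211254) / 1 = -10.8423211254
Shift from A(h/2): +0.2443491291.

-10.842321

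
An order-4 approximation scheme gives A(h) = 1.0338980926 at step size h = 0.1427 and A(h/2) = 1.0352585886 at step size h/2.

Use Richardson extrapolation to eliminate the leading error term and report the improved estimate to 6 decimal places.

1.035349

The method has order 4: 2^4 = 16.
A(h/2) − A(h) = 1.0352585886 − 1.0338980926 = 0.0013604960
Correction (A(h/2) − A(h))/(16 − 1) = 0.0013604960/15 = 0.0000906997
R = A(h/2) + (A(h/2) − A(h))/15 = 1.0352585886 + 0.0000906997 = 1.0353492883
Correction |R − A(h/2)| = 9.070e-05; gap |A(h/2) − A(h)| = 1.360e-03.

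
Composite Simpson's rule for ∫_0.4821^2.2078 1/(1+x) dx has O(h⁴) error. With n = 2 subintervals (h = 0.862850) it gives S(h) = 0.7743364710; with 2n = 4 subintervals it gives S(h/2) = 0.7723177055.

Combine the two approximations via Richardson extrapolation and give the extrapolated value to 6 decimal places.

0.772183

Error is O(h^4); halving h shrinks it by 2^4 = 16.
16·0.7723177055 = 12.3570832880; 12.3570832880 − 0.7743364710 = 11.5827468170
Denominator 16 − 1 = 15.
Extrapolated: 11.5827468170 / 15 = 0.7721831211
Correction |R − A(h/2)| = 1.346e-04; gap |A(h/2) − A(h)| = 2.019e-03.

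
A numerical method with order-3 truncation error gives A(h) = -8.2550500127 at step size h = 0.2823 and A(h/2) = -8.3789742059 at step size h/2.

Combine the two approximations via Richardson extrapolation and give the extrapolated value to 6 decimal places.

-8.396678

With r = 3 the leading error scales as h^3, so the weight is 2^3 = 8.
8*(-8.3789742059) = -67.0317936472; (-67.0317936472) − (-8.2550500127) = -58.7767436345
Divide by 2^3 − 1 = 7.
(8*(-8.3789742059) − (-8.2550500127))/(8 − 1) = -8.3966776621
Shift from A(h/2): −0.0177034562.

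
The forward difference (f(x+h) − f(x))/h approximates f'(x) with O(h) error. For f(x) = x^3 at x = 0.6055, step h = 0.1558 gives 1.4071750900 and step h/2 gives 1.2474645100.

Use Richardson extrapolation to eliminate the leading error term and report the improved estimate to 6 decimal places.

1.087754

Leading term ∝ h^1; use weight 2 = 2^1.
Weighted: 2.4949290200 − 1.4071750900 = 1.0877539300
Extrapolated: 1.0877539300 / 1 = 1.0877539300
Correction |R − A(h/2)| = 1.597e-01; gap |A(h/2) − A(h)| = 1.597e-01.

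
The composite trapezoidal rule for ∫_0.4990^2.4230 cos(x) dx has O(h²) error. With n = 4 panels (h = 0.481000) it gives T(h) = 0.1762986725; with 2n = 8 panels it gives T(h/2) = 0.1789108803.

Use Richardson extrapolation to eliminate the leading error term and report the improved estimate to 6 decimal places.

Order 2 gives 2^r = 4 and 2^r − 1 = 3.
Top: 4(0.1789108803) − (0.1762986725) = 0.5393448487
Denominator 4 − 1 = 3.
So the Richardson estimate is 0.1797816162.
Correction |R − A(h/2)| = 8.707e-04; gap |A(h/2) − A(h)| = 2.612e-03.

0.179782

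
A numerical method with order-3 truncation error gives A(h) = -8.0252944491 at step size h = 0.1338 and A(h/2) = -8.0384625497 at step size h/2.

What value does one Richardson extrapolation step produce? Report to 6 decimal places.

Leading term ∝ h^3; use weight 8 = 2^3.
8·(-8.0384625497) = -64.3077003976; subtract (-8.0252944491) → -56.2824059485
(8·(-8.0384625497) − (-8.0252944491))/(8 − 1) = -8.0403437069

-8.040344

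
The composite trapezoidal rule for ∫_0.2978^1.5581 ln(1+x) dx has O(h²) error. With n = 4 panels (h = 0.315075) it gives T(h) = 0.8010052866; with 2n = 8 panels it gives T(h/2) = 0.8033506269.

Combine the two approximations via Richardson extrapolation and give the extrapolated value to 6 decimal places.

0.804132

r = 2: numerator weight 4, denominator 3.
Difference of the inputs: 0.8033506269 − 0.8010052866 = 0.0023453403
Correction (A(h/2) − A(h))/(4 − 1) = 0.0023453403/3 = 0.0007817801
R = 0.8033506269 + 0.0007817801 = 0.8041324070
Correction |R − A(h/2)| = 7.818e-04; gap |A(h/2) − A(h)| = 2.345e-03.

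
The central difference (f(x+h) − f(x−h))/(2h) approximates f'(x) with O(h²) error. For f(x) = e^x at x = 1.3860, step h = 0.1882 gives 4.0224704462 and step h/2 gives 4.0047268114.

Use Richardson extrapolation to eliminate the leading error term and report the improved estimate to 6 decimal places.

3.998812

Error is O(h^2); halving h shrinks it by 2^2 = 4.
4×4.0047268114 = 16.0189072456; subtract 4.0224704462 → 11.9964367994
Extrapolated: 11.9964367994 / 3 = 3.9988122665
Gap between inputs: 1.774e-02; correction applied: −0.0059145449.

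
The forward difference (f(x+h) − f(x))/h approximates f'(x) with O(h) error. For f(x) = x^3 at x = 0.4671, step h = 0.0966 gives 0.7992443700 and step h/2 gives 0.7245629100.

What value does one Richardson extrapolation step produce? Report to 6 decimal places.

r = 1: numerator weight 2, denominator 1.
2 × 0.7245629100 − 0.7992443700 = 0.6498814500
(2 × 0.7245629100 − 0.7992443700)/(2 − 1) = 0.6498814500

0.649881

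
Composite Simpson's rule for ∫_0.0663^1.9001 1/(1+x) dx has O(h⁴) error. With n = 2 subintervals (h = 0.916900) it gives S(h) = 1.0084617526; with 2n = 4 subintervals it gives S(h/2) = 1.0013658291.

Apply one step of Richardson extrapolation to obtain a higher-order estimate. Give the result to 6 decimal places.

1.000893

Leading term ∝ h^4; use weight 16 = 2^4.
2^4·A(h/2) = 16.0218532656; minus A(h) gives 15.0133915130.
R = 15.0133915130/15 = 1.0008927675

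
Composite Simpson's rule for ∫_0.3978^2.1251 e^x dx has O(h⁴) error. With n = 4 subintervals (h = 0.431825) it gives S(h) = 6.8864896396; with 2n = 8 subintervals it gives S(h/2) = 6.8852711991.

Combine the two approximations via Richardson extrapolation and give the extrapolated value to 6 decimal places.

6.885190

Method order is 4; weight 2^4 = 16.
A(h/2) − A(h) = 6.8852711991 − 6.8864896396 = -0.0012184405
Correction (A(h/2) − A(h))/(16 − 1) = (-0.0012184405)/15 = -0.0000812294
R = 6.8852711991 − 0.0000812294 = 6.8851899697
Correction |R − A(h/2)| = 8.123e-05; gap |A(h/2) − A(h)| = 1.218e-03.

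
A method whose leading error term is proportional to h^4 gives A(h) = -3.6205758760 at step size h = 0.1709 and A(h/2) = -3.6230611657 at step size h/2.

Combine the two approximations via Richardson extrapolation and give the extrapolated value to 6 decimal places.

Method order is 4; weight 2^4 = 16.
Weighted: (-57.9689786512) − (-3.6205758760) = -54.3484027752
Divide by 2^4 − 1 = 15.
So the Richardson estimate is -3.6232268517.

-3.623227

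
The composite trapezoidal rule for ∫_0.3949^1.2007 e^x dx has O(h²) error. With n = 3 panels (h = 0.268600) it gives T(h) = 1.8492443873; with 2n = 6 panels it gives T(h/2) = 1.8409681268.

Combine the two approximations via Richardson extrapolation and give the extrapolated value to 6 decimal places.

1.838209

Leading term ∝ h^2; use weight 4 = 2^2.
4·1.8409681268 = 7.3638725072; subtract 1.8492443873 → 5.5146281199
Divide by 2^2 − 1 = 3.
(4·1.8409681268 − 1.8492443873)/(4 − 1) = 1.8382093733
Gap between inputs: 8.276e-03; correction applied: −0.0027587535.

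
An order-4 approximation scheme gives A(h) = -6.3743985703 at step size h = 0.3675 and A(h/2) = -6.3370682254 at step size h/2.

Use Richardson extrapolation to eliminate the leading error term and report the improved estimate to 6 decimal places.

With r = 4 the leading error scales as h^4, so the weight is 2^4 = 16.
16·(-6.3370682254) = -101.3930916064; (-101.3930916064) − (-6.3743985703) = -95.0186930361
(16·(-6.3370682254) − (-6.3743985703))/(16 − 1) = -6.3345795357

-6.334580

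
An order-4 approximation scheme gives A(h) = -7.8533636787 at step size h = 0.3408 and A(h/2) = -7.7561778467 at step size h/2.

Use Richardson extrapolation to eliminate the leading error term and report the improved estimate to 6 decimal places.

-7.749699

r = 4, so 2^r = 16.
16·(-7.7561778467) = -124.0988455472; subtract (-7.8533636787) → -116.2454818685
(-116.2454818685) ÷ 15 = -7.7496987912
Shift from A(h/2): +0.0064790555.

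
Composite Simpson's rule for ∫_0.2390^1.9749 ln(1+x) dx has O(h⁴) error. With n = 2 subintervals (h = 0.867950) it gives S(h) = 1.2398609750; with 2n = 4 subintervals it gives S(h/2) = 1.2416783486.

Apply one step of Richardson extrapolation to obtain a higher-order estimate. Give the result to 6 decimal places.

The method has order 4: 2^4 = 16.
16×1.2416783486 = 19.8668535776; subtract 1.2398609750 → 18.6269926026
Extrapolated: 18.6269926026 / 15 = 1.2417995068
Correction |R − A(h/2)| = 1.212e-04; gap |A(h/2) − A(h)| = 1.817e-03.

1.241800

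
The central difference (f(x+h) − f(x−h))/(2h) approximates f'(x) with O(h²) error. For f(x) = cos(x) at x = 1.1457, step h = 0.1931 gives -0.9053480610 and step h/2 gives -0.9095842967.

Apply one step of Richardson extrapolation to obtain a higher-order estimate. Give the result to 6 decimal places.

Leading term ∝ h^2; use weight 4 = 2^2.
Numerator 4×A(h/2) − A(h) = 4×(-0.9095842967) − (-0.9053480610) = -2.7329891258
Divide by 2^2 − 1 = 3.
R = (-2.7329891258)/3 = -0.9109963753

-0.910996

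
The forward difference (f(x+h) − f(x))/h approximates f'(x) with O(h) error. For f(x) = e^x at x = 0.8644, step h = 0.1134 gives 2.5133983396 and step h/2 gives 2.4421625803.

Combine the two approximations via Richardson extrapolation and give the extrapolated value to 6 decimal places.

Error is O(h^1); halving h shrinks it by 2^1 = 2.
Numerator 2 × A(h/2) − A(h) = 2 × 2.4421625803 − 2.5133983396 = 2.3709268210
Divide by 2^1 − 1 = 1.
Result: 2.3709268210
Correction |R − A(h/2)| = 7.124e-02; gap |A(h/2) − A(h)| = 7.124e-02.

2.370927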